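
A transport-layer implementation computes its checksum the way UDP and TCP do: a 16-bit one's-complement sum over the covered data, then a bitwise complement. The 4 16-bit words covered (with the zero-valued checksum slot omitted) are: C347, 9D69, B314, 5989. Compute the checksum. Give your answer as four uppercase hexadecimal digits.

One's-complement addition (fold any carry out of bit 15 back into bit 0):
  0xC347 + 0x9D69 = 0x160B0 → wrap carry → 0x60B1
  0x60B1 + 0xB314 = 0x113C5 → wrap carry → 0x13C6
  0x13C6 + 0x5989 = 0x06D4F
One's-complement sum = 0x6D4F.
Checksum = ~0x6D4F & 0xFFFF = 0x92B0.

92B0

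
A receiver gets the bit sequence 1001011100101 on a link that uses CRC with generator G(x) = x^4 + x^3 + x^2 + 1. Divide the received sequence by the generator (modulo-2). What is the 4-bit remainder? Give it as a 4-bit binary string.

Modulo-2 division of 1001011100101 by 11101:
  pos 0: 10010 XOR 11101 = 01111
  pos 1: 11111 XOR 11101 = 00010
  pos 4: 10110 XOR 11101 = 01011
  pos 5: 10110 XOR 11101 = 01011
  pos 6: 10111 XOR 11101 = 01010
  pos 7: 10100 XOR 11101 = 01001
  pos 8: 10011 XOR 11101 = 01110
Remainder = 1110 (nonzero — an error is detected).

1110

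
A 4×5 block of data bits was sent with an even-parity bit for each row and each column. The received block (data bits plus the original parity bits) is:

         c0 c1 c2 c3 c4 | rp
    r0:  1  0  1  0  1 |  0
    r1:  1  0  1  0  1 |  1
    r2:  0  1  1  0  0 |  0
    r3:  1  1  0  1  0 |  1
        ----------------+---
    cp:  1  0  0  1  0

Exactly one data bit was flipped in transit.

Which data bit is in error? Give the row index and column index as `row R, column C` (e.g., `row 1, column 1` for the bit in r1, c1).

Recompute each row's even parity and compare to rp:
  r0: data parity 1, sent rp 0 → mismatch
  r1: data parity 1, sent rp 1 → ok
  r2: data parity 0, sent rp 0 → ok
  r3: data parity 1, sent rp 1 → ok
Recompute each column's even parity and compare to cp:
  c0: data parity 1, sent cp 1 → ok
  c1: data parity 0, sent cp 0 → ok
  c2: data parity 1, sent cp 0 → mismatch
  c3: data parity 1, sent cp 1 → ok
  c4: data parity 0, sent cp 0 → ok
Exactly one row (r0) and one column (c2) fail → the flipped bit is at their intersection.

row 0, column 2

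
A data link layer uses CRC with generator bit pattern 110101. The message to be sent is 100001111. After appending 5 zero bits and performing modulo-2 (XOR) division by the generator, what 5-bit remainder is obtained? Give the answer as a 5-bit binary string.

Append 5 zeros: 10000111100000. Divide by 110101 (XOR where the leading bit is 1):
  pos 0: 100001 XOR 110101 = 010100
  pos 1: 101001 XOR 110101 = 011100
  pos 2: 111001 XOR 110101 = 001100
  pos 4: 110010 XOR 110101 = 000111
  pos 7: 111000 XOR 110101 = 001101
Remainder (last 5 bits) = 11010. This is the CRC / FCS.

11010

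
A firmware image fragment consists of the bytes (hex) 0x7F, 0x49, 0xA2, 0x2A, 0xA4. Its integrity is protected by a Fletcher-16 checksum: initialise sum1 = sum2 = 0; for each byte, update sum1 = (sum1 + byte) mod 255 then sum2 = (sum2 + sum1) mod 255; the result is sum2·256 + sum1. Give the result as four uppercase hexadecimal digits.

Running sums (mod 255):
  after byte 0 (0x7F): sum1=127, sum2=127
  after byte 1 (0x49): sum1=200, sum2=72
  after byte 2 (0xA2): sum1=107, sum2=179
  after byte 3 (0x2A): sum1=149, sum2=73
  after byte 4 (0xA4): sum1=58, sum2=131
Checksum = sum2·256 + sum1 = 131·256 + 58 = 33594 = 0x833A.

833A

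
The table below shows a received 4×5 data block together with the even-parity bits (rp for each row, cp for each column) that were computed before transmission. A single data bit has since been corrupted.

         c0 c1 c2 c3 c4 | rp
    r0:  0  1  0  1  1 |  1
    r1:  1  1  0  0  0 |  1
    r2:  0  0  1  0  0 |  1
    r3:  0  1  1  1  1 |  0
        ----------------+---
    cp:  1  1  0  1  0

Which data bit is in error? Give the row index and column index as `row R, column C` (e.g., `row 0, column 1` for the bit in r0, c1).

row 1, column 3

Recompute each row's even parity and compare to rp:
  r0: data parity 1, sent rp 1 → ok
  r1: data parity 0, sent rp 1 → mismatch
  r2: data parity 1, sent rp 1 → ok
  r3: data parity 0, sent rp 0 → ok
Recompute each column's even parity and compare to cp:
  c0: data parity 1, sent cp 1 → ok
  c1: data parity 1, sent cp 1 → ok
  c2: data parity 0, sent cp 0 → ok
  c3: data parity 0, sent cp 1 → mismatch
  c4: data parity 0, sent cp 0 → ok
Exactly one row (r1) and one column (c3) fail → the flipped bit is at their intersection.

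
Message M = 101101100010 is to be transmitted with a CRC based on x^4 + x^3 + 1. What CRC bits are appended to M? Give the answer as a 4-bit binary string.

0000

Append 4 zeros: 1011011000100000. Divide by 11001 (XOR where the leading bit is 1):
  pos 0: 10110 XOR 11001 = 01111
  pos 1: 11111 XOR 11001 = 00110
  pos 3: 11010 XOR 11001 = 00011
  pos 6: 11001 XOR 11001 = 00000
Remainder (last 4 bits) = 0000. This is the CRC / FCS.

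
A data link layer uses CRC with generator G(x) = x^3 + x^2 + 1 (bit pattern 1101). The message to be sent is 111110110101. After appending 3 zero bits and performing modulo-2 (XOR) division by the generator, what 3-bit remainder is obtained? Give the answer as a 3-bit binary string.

011

Append 3 zeros: 111110110101000. Divide by 1101 (XOR where the leading bit is 1):
  pos 0: 1111 XOR 1101 = 0010
  pos 2: 1010 XOR 1101 = 0111
  pos 3: 1111 XOR 1101 = 0010
  pos 5: 1010 XOR 1101 = 0111
  pos 6: 1111 XOR 1101 = 0010
  pos 8: 1001 XOR 1101 = 0100
  pos 9: 1000 XOR 1101 = 0101
  pos 10: 1010 XOR 1101 = 0111
  pos 11: 1110 XOR 1101 = 0011
Remainder (last 3 bits) = 011. This is the CRC / FCS.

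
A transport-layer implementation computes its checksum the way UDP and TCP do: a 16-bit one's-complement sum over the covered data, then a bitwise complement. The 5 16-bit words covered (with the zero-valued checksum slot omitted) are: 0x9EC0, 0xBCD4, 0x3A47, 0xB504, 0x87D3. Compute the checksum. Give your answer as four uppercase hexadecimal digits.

2D4B

One's-complement addition (fold any carry out of bit 15 back into bit 0):
  0x9EC0 + 0xBCD4 = 0x15B94 → wrap carry → 0x5B95
  0x5B95 + 0x3A47 = 0x095DC
  0x95DC + 0xB504 = 0x14AE0 → wrap carry → 0x4AE1
  0x4AE1 + 0x87D3 = 0x0D2B4
One's-complement sum = 0xD2B4.
Checksum = ~0xD2B4 & 0xFFFF = 0x2D4B.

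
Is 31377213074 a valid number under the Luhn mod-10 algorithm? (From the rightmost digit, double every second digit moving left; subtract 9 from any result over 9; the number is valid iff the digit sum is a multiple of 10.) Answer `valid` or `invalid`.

From the right, keep odd positions and double even positions (subtract 9 from any doubled value over 9):
  doubled (positions 2,4,...): 5 6 4 5 2 → sum 22
  kept (positions 1,3,...): 4 0 1 7 3 3 → sum 18
Total = 40.
40 mod 10 = 0, so the number is valid.

valid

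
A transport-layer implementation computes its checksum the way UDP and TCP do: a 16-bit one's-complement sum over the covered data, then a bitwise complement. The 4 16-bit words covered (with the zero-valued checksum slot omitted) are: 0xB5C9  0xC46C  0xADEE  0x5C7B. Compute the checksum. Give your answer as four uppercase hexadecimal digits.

7B5F

One's-complement addition (fold any carry out of bit 15 back into bit 0):
  0xB5C9 + 0xC46C = 0x17A35 → wrap carry → 0x7A36
  0x7A36 + 0xADEE = 0x12824 → wrap carry → 0x2825
  0x2825 + 0x5C7B = 0x084A0
One's-complement sum = 0x84A0.
Checksum = ~0x84A0 & 0xFFFF = 0x7B5F.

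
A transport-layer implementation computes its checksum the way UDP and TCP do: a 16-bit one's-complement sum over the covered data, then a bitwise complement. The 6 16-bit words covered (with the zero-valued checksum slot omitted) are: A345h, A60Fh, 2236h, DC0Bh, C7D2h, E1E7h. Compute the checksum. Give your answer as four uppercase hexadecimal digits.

One's-complement addition (fold any carry out of bit 15 back into bit 0):
  0xA345 + 0xA60F = 0x14954 → wrap carry → 0x4955
  0x4955 + 0x2236 = 0x06B8B
  0x6B8B + 0xDC0B = 0x14796 → wrap carry → 0x4797
  0x4797 + 0xC7D2 = 0x10F69 → wrap carry → 0x0F6A
  0x0F6A + 0xE1E7 = 0x0F151
One's-complement sum = 0xF151.
Checksum = ~0xF151 & 0xFFFF = 0x0EAE.

0EAE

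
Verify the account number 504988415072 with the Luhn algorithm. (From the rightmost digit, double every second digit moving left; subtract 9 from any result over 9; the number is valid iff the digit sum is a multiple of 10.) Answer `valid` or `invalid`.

From the right, keep odd positions and double even positions (subtract 9 from any doubled value over 9):
  doubled (positions 2,4,...): 5 1 8 7 8 1 → sum 30
  kept (positions 1,3,...): 2 0 1 8 9 0 → sum 20
Total = 50.
50 mod 10 = 0, so the number is valid.

valid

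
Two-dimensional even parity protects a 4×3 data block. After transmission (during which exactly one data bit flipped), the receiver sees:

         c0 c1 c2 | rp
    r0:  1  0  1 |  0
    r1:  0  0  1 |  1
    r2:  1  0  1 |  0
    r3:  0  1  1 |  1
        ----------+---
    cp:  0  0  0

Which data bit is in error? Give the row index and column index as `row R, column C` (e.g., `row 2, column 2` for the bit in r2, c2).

Recompute each row's even parity and compare to rp:
  r0: data parity 0, sent rp 0 → ok
  r1: data parity 1, sent rp 1 → ok
  r2: data parity 0, sent rp 0 → ok
  r3: data parity 0, sent rp 1 → mismatch
Recompute each column's even parity and compare to cp:
  c0: data parity 0, sent cp 0 → ok
  c1: data parity 1, sent cp 0 → mismatch
  c2: data parity 0, sent cp 0 → ok
Exactly one row (r3) and one column (c1) fail → the flipped bit is at their intersection.

row 3, column 1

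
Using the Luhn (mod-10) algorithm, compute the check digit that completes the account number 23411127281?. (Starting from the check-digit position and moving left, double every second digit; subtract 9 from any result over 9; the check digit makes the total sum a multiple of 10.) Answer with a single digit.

6

Partial digits right→left: 1 8 2 7 2 1 1 1 4 3 2
Double every second digit counting from the check-digit position (so the 1st, 3rd, 5th, ... of the partial from the right).
  doubled (with −9 where >9): 2 4 4 2 8 4 → sum 24
  kept as-is: 8 7 1 1 3 → sum 20
Total = 24 + 20 = 44.
Check digit = (10 − (44 mod 10)) mod 10 = 6.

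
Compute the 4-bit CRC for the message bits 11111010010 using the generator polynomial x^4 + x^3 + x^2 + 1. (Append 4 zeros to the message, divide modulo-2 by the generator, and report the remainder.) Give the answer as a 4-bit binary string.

Append 4 zeros: 111110100100000. Divide by 11101 (XOR where the leading bit is 1):
  pos 0: 11111 XOR 11101 = 00010
  pos 3: 10010 XOR 11101 = 01111
  pos 4: 11110 XOR 11101 = 00011
  pos 7: 11100 XOR 11101 = 00001
Remainder (last 4 bits) = 1000. This is the CRC / FCS.

1000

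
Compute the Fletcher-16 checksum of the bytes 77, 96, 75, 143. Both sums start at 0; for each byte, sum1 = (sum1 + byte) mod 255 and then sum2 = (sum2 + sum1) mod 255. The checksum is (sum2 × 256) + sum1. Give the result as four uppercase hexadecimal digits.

Running sums (mod 255):
  after byte 0 (77): sum1=77, sum2=77
  after byte 1 (96): sum1=173, sum2=250
  after byte 2 (75): sum1=248, sum2=243
  after byte 3 (143): sum1=136, sum2=124
Checksum = sum2·256 + sum1 = 124·256 + 136 = 31880 = 0x7C88.

7C88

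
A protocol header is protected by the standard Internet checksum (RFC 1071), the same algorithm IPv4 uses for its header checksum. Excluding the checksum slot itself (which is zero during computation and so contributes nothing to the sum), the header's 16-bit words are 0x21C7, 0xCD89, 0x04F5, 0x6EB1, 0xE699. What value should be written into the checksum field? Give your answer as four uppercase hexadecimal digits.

One's-complement addition (fold any carry out of bit 15 back into bit 0):
  0x21C7 + 0xCD89 = 0x0EF50
  0xEF50 + 0x04F5 = 0x0F445
  0xF445 + 0x6EB1 = 0x162F6 → wrap carry → 0x62F7
  0x62F7 + 0xE699 = 0x14990 → wrap carry → 0x4991
One's-complement sum = 0x4991.
Checksum = ~0x4991 & 0xFFFF = 0xB66E.

B66E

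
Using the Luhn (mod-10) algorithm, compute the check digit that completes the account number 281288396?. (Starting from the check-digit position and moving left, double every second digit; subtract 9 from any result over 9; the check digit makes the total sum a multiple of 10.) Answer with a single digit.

1

Partial digits right→left: 6 9 3 8 8 2 1 8 2
Double every second digit counting from the check-digit position (so the 1st, 3rd, 5th, ... of the partial from the right).
  doubled (with −9 where >9): 3 6 7 2 4 → sum 22
  kept as-is: 9 8 2 8 → sum 27
Total = 22 + 27 = 49.
Check digit = (10 − (49 mod 10)) mod 10 = 1.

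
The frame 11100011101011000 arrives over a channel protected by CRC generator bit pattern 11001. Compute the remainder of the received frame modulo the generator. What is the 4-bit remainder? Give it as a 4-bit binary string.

Modulo-2 division of 11100011101011000 by 11001:
  pos 0: 11100 XOR 11001 = 00101
  pos 2: 10101 XOR 11001 = 01100
  pos 3: 11001 XOR 11001 = 00000
  pos 8: 10101 XOR 11001 = 01100
  pos 9: 11001 XOR 11001 = 00000
Remainder = 0000 (zero — the frame passes the CRC check).

0000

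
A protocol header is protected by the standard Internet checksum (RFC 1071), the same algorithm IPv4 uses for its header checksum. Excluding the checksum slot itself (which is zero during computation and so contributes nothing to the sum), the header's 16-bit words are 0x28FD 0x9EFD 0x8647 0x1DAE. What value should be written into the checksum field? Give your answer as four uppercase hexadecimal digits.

One's-complement addition (fold any carry out of bit 15 back into bit 0):
  0x28FD + 0x9EFD = 0x0C7FA
  0xC7FA + 0x8647 = 0x14E41 → wrap carry → 0x4E42
  0x4E42 + 0x1DAE = 0x06BF0
One's-complement sum = 0x6BF0.
Checksum = ~0x6BF0 & 0xFFFF = 0x940F.

940F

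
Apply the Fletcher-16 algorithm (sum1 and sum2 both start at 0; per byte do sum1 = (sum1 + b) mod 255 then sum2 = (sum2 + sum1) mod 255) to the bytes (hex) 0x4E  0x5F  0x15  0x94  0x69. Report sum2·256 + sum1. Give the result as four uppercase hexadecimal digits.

Running sums (mod 255):
  after byte 0 (0x4E): sum1=78, sum2=78
  after byte 1 (0x5F): sum1=173, sum2=251
  after byte 2 (0x15): sum1=194, sum2=190
  after byte 3 (0x94): sum1=87, sum2=22
  after byte 4 (0x69): sum1=192, sum2=214
Checksum = sum2·256 + sum1 = 214·256 + 192 = 54976 = 0xD6C0.

D6C0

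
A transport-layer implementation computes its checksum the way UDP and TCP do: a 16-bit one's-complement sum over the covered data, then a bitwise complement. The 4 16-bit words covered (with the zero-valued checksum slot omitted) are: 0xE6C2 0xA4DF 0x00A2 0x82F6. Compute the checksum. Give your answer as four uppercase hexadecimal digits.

F0C4

One's-complement addition (fold any carry out of bit 15 back into bit 0):
  0xE6C2 + 0xA4DF = 0x18BA1 → wrap carry → 0x8BA2
  0x8BA2 + 0x00A2 = 0x08C44
  0x8C44 + 0x82F6 = 0x10F3A → wrap carry → 0x0F3B
One's-complement sum = 0x0F3B.
Checksum = ~0x0F3B & 0xFFFF = 0xF0C4.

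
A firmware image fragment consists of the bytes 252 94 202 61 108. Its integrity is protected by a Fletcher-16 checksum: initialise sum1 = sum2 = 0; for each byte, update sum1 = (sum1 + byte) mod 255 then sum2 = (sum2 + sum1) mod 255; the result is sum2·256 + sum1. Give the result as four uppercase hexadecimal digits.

B1CF

Running sums (mod 255):
  after byte 0 (252): sum1=252, sum2=252
  after byte 1 (94): sum1=91, sum2=88
  after byte 2 (202): sum1=38, sum2=126
  after byte 3 (61): sum1=99, sum2=225
  after byte 4 (108): sum1=207, sum2=177
Checksum = sum2·256 + sum1 = 177·256 + 207 = 45519 = 0xB1CF.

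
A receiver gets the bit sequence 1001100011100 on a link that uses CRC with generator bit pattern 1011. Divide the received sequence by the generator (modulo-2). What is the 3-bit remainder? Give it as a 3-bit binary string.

000

Modulo-2 division of 1001100011100 by 1011:
  pos 0: 1001 XOR 1011 = 0010
  pos 2: 1010 XOR 1011 = 0001
  pos 5: 1001 XOR 1011 = 0010
  pos 7: 1011 XOR 1011 = 0000
Remainder = 000 (zero — the frame passes the CRC check).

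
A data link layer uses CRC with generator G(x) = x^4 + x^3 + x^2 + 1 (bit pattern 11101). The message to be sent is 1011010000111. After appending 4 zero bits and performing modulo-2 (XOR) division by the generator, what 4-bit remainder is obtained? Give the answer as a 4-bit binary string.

Append 4 zeros: 10110100001110000. Divide by 11101 (XOR where the leading bit is 1):
  pos 0: 10110 XOR 11101 = 01011
  pos 1: 10111 XOR 11101 = 01010
  pos 2: 10100 XOR 11101 = 01001
  pos 3: 10010 XOR 11101 = 01111
  pos 4: 11110 XOR 11101 = 00011
  pos 7: 11011 XOR 11101 = 00110
  pos 9: 11010 XOR 11101 = 00111
  pos 11: 11100 XOR 11101 = 00001
Remainder (last 4 bits) = 0010. This is the CRC / FCS.

0010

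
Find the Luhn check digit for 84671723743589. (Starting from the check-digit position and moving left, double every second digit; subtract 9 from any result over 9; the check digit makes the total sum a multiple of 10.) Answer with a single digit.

3

Partial digits right→left: 9 8 5 3 4 7 3 2 7 1 7 6 4 8
Double every second digit counting from the check-digit position (so the 1st, 3rd, 5th, ... of the partial from the right).
  doubled (with −9 where >9): 9 1 8 6 5 5 8 → sum 42
  kept as-is: 8 3 7 2 1 6 8 → sum 35
Total = 42 + 35 = 77.
Check digit = (10 − (77 mod 10)) mod 10 = 3.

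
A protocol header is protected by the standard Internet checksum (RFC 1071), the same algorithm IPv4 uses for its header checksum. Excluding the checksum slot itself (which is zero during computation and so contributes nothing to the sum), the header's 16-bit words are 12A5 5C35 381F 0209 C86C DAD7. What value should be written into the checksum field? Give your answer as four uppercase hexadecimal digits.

One's-complement addition (fold any carry out of bit 15 back into bit 0):
  0x12A5 + 0x5C35 = 0x06EDA
  0x6EDA + 0x381F = 0x0A6F9
  0xA6F9 + 0x0209 = 0x0A902
  0xA902 + 0xC86C = 0x1716E → wrap carry → 0x716F
  0x716F + 0xDAD7 = 0x14C46 → wrap carry → 0x4C47
One's-complement sum = 0x4C47.
Checksum = ~0x4C47 & 0xFFFF = 0xB3B8.

B3B8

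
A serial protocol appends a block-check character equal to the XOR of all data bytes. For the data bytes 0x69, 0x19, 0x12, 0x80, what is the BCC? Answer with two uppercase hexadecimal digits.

E2

XOR the bytes together:
  start with 0x69
  0x69 ⊕ 0x19 = 0x70
  0x70 ⊕ 0x12 = 0x62
  0x62 ⊕ 0x80 = 0xE2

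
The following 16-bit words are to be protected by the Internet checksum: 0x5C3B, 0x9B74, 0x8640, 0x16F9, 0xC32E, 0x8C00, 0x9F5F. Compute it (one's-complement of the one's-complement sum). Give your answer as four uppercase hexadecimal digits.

7C87

One's-complement addition (fold any carry out of bit 15 back into bit 0):
  0x5C3B + 0x9B74 = 0x0F7AF
  0xF7AF + 0x8640 = 0x17DEF → wrap carry → 0x7DF0
  0x7DF0 + 0x16F9 = 0x094E9
  0x94E9 + 0xC32E = 0x15817 → wrap carry → 0x5818
  0x5818 + 0x8C00 = 0x0E418
  0xE418 + 0x9F5F = 0x18377 → wrap carry → 0x8378
One's-complement sum = 0x8378.
Checksum = ~0x8378 & 0xFFFF = 0x7C87.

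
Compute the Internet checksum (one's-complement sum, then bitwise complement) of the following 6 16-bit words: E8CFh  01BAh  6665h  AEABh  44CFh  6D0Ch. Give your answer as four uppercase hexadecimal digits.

4E89

One's-complement addition (fold any carry out of bit 15 back into bit 0):
  0xE8CF + 0x01BA = 0x0EA89
  0xEA89 + 0x6665 = 0x150EE → wrap carry → 0x50EF
  0x50EF + 0xAEAB = 0x0FF9A
  0xFF9A + 0x44CF = 0x14469 → wrap carry → 0x446A
  0x446A + 0x6D0C = 0x0B176
One's-complement sum = 0xB176.
Checksum = ~0xB176 & 0xFFFF = 0x4E89.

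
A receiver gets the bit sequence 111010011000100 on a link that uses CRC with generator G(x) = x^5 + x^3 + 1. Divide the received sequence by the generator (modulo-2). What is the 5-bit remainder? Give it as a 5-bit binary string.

Modulo-2 division of 111010011000100 by 101001:
  pos 0: 111010 XOR 101001 = 010011
  pos 1: 100110 XOR 101001 = 001111
  pos 3: 111111 XOR 101001 = 010110
  pos 4: 101100 XOR 101001 = 000101
  pos 7: 101001 XOR 101001 = 000000
Remainder = 00000 (zero — the frame passes the CRC check).

00000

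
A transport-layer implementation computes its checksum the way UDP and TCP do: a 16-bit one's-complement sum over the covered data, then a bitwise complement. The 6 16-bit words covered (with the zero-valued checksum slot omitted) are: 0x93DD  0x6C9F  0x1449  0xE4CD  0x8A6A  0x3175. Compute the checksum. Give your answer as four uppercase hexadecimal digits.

One's-complement addition (fold any carry out of bit 15 back into bit 0):
  0x93DD + 0x6C9F = 0x1007C → wrap carry → 0x007D
  0x007D + 0x1449 = 0x014C6
  0x14C6 + 0xE4CD = 0x0F993
  0xF993 + 0x8A6A = 0x183FD → wrap carry → 0x83FE
  0x83FE + 0x3175 = 0x0B573
One's-complement sum = 0xB573.
Checksum = ~0xB573 & 0xFFFF = 0x4A8C.

4A8C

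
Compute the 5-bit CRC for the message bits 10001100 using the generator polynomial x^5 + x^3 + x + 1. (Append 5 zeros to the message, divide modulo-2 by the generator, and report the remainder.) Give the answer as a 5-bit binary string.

Append 5 zeros: 1000110000000. Divide by 101011 (XOR where the leading bit is 1):
  pos 0: 100011 XOR 101011 = 001000
  pos 2: 100000 XOR 101011 = 001011
  pos 4: 101100 XOR 101011 = 000111
  pos 7: 111000 XOR 101011 = 010011
Remainder (last 5 bits) = 10011. This is the CRC / FCS.

10011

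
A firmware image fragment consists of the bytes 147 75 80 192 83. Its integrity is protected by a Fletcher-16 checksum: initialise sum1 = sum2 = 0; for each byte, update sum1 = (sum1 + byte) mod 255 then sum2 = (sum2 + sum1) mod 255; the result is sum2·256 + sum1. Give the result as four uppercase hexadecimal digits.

D443

Running sums (mod 255):
  after byte 0 (147): sum1=147, sum2=147
  after byte 1 (75): sum1=222, sum2=114
  after byte 2 (80): sum1=47, sum2=161
  after byte 3 (192): sum1=239, sum2=145
  after byte 4 (83): sum1=67, sum2=212
Checksum = sum2·256 + sum1 = 212·256 + 67 = 54339 = 0xD443.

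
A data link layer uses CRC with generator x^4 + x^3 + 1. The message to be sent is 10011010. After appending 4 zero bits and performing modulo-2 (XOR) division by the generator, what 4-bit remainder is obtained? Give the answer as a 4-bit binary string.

Append 4 zeros: 100110100000. Divide by 11001 (XOR where the leading bit is 1):
  pos 0: 10011 XOR 11001 = 01010
  pos 1: 10100 XOR 11001 = 01101
  pos 2: 11011 XOR 11001 = 00010
  pos 5: 10000 XOR 11001 = 01001
  pos 6: 10010 XOR 11001 = 01011
  pos 7: 10110 XOR 11001 = 01111
Remainder (last 4 bits) = 1111. This is the CRC / FCS.

1111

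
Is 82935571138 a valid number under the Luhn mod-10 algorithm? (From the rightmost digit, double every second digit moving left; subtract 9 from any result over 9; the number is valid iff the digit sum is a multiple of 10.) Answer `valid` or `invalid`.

From the right, keep odd positions and double even positions (subtract 9 from any doubled value over 9):
  doubled (positions 2,4,...): 6 2 1 6 4 → sum 19
  kept (positions 1,3,...): 8 1 7 5 9 8 → sum 38
Total = 57.
57 mod 10 = 7, so the number is invalid.

invalid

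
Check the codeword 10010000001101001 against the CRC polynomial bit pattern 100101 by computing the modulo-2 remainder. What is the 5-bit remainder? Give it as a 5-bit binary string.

00001

Modulo-2 division of 10010000001101001 by 100101:
  pos 0: 100100 XOR 100101 = 000001
  pos 5: 100001 XOR 100101 = 000100
  pos 8: 100101 XOR 100101 = 000000
Remainder = 00001 (nonzero — an error is detected).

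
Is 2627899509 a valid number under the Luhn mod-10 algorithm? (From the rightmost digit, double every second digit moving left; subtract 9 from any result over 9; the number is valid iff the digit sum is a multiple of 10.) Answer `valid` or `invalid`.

valid

From the right, keep odd positions and double even positions (subtract 9 from any doubled value over 9):
  doubled (positions 2,4,...): 0 9 7 4 4 → sum 24
  kept (positions 1,3,...): 9 5 9 7 6 → sum 36
Total = 60.
60 mod 10 = 0, so the number is valid.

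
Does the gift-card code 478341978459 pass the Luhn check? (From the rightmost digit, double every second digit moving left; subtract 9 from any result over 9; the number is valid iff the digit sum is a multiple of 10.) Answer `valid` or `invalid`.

invalid

From the right, keep odd positions and double even positions (subtract 9 from any doubled value over 9):
  doubled (positions 2,4,...): 1 7 9 8 7 8 → sum 40
  kept (positions 1,3,...): 9 4 7 1 3 7 → sum 31
Total = 71.
71 mod 10 = 1, so the number is invalid.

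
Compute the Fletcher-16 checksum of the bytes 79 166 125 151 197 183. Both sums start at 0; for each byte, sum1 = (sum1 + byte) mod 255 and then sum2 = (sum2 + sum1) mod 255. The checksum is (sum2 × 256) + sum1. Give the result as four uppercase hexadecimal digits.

1D88

Running sums (mod 255):
  after byte 0 (79): sum1=79, sum2=79
  after byte 1 (166): sum1=245, sum2=69
  after byte 2 (125): sum1=115, sum2=184
  after byte 3 (151): sum1=11, sum2=195
  after byte 4 (197): sum1=208, sum2=148
  after byte 5 (183): sum1=136, sum2=29
Checksum = sum2·256 + sum1 = 29·256 + 136 = 7560 = 0x1D88.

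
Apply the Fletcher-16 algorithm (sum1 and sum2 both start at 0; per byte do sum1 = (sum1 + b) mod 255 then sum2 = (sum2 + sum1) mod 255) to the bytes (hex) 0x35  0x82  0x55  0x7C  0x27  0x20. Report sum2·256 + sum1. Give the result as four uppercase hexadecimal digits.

Running sums (mod 255):
  after byte 0 (0x35): sum1=53, sum2=53
  after byte 1 (0x82): sum1=183, sum2=236
  after byte 2 (0x55): sum1=13, sum2=249
  after byte 3 (0x7C): sum1=137, sum2=131
  after byte 4 (0x27): sum1=176, sum2=52
  after byte 5 (0x20): sum1=208, sum2=5
Checksum = sum2·256 + sum1 = 5·256 + 208 = 1488 = 0x05D0.

05D0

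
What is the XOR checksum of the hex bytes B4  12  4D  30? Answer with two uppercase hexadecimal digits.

DB

XOR the bytes together:
  start with 0xB4
  0xB4 ⊕ 0x12 = 0xA6
  0xA6 ⊕ 0x4D = 0xEB
  0xEB ⊕ 0x30 = 0xDB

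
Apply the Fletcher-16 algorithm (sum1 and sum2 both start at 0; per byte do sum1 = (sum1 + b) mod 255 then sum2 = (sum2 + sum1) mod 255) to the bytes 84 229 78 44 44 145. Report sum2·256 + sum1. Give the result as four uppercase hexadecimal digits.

1F72

Running sums (mod 255):
  after byte 0 (84): sum1=84, sum2=84
  after byte 1 (229): sum1=58, sum2=142
  after byte 2 (78): sum1=136, sum2=23
  after byte 3 (44): sum1=180, sum2=203
  after byte 4 (44): sum1=224, sum2=172
  after byte 5 (145): sum1=114, sum2=31
Checksum = sum2·256 + sum1 = 31·256 + 114 = 8050 = 0x1F72.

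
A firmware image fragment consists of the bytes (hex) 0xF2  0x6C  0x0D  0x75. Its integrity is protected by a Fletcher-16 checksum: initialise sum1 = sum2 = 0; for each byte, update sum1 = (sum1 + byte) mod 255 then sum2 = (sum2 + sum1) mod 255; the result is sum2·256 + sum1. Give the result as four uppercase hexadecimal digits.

Running sums (mod 255):
  after byte 0 (0xF2): sum1=242, sum2=242
  after byte 1 (0x6C): sum1=95, sum2=82
  after byte 2 (0x0D): sum1=108, sum2=190
  after byte 3 (0x75): sum1=225, sum2=160
Checksum = sum2·256 + sum1 = 160·256 + 225 = 41185 = 0xA0E1.

A0E1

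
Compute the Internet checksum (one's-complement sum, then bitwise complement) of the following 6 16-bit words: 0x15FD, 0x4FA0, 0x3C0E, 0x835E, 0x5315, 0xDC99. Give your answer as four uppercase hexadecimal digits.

One's-complement addition (fold any carry out of bit 15 back into bit 0):
  0x15FD + 0x4FA0 = 0x0659D
  0x659D + 0x3C0E = 0x0A1AB
  0xA1AB + 0x835E = 0x12509 → wrap carry → 0x250A
  0x250A + 0x5315 = 0x0781F
  0x781F + 0xDC99 = 0x154B8 → wrap carry → 0x54B9
One's-complement sum = 0x54B9.
Checksum = ~0x54B9 & 0xFFFF = 0xAB46.

AB46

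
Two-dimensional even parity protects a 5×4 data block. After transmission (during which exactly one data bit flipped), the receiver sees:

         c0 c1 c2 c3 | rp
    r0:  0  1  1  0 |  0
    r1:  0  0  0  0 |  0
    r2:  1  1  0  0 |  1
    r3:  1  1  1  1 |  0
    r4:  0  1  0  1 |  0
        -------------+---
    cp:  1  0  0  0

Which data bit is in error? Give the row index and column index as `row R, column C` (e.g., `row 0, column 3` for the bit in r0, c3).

Recompute each row's even parity and compare to rp:
  r0: data parity 0, sent rp 0 → ok
  r1: data parity 0, sent rp 0 → ok
  r2: data parity 0, sent rp 1 → mismatch
  r3: data parity 0, sent rp 0 → ok
  r4: data parity 0, sent rp 0 → ok
Recompute each column's even parity and compare to cp:
  c0: data parity 0, sent cp 1 → mismatch
  c1: data parity 0, sent cp 0 → ok
  c2: data parity 0, sent cp 0 → ok
  c3: data parity 0, sent cp 0 → ok
Exactly one row (r2) and one column (c0) fail → the flipped bit is at their intersection.

row 2, column 0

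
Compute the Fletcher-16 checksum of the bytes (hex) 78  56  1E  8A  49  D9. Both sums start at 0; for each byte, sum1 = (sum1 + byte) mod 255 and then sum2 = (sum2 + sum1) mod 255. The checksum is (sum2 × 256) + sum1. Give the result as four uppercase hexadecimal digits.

079A

Running sums (mod 255):
  after byte 0 (78): sum1=120, sum2=120
  after byte 1 (56): sum1=206, sum2=71
  after byte 2 (1E): sum1=236, sum2=52
  after byte 3 (8A): sum1=119, sum2=171
  after byte 4 (49): sum1=192, sum2=108
  after byte 5 (D9): sum1=154, sum2=7
Checksum = sum2·256 + sum1 = 7·256 + 154 = 1946 = 0x079A.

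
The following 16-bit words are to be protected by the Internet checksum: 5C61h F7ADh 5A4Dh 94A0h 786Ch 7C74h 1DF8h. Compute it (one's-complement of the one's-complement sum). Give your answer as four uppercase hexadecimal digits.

One's-complement addition (fold any carry out of bit 15 back into bit 0):
  0x5C61 + 0xF7AD = 0x1540E → wrap carry → 0x540F
  0x540F + 0x5A4D = 0x0AE5C
  0xAE5C + 0x94A0 = 0x142FC → wrap carry → 0x42FD
  0x42FD + 0x786C = 0x0BB69
  0xBB69 + 0x7C74 = 0x137DD → wrap carry → 0x37DE
  0x37DE + 0x1DF8 = 0x055D6
One's-complement sum = 0x55D6.
Checksum = ~0x55D6 & 0xFFFF = 0xAA29.

AA29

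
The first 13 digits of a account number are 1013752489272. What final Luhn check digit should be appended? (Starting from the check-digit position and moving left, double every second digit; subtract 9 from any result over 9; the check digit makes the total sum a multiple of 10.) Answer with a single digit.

Partial digits right→left: 2 7 2 9 8 4 2 5 7 3 1 0 1
Double every second digit counting from the check-digit position (so the 1st, 3rd, 5th, ... of the partial from the right).
  doubled (with −9 where >9): 4 4 7 4 5 2 2 → sum 28
  kept as-is: 7 9 4 5 3 0 → sum 28
Total = 28 + 28 = 56.
Check digit = (10 − (56 mod 10)) mod 10 = 4.

4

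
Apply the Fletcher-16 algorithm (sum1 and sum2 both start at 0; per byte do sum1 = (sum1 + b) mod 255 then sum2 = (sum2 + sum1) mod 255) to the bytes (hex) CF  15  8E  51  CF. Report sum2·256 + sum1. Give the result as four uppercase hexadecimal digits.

Running sums (mod 255):
  after byte 0 (CF): sum1=207, sum2=207
  after byte 1 (15): sum1=228, sum2=180
  after byte 2 (8E): sum1=115, sum2=40
  after byte 3 (51): sum1=196, sum2=236
  after byte 4 (CF): sum1=148, sum2=129
Checksum = sum2·256 + sum1 = 129·256 + 148 = 33172 = 0x8194.

8194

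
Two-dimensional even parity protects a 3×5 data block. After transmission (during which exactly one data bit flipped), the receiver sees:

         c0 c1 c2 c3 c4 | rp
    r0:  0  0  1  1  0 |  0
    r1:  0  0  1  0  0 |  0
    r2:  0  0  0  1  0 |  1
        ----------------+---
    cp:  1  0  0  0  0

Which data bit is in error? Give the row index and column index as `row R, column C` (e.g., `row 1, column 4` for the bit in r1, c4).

Recompute each row's even parity and compare to rp:
  r0: data parity 0, sent rp 0 → ok
  r1: data parity 1, sent rp 0 → mismatch
  r2: data parity 1, sent rp 1 → ok
Recompute each column's even parity and compare to cp:
  c0: data parity 0, sent cp 1 → mismatch
  c1: data parity 0, sent cp 0 → ok
  c2: data parity 0, sent cp 0 → ok
  c3: data parity 0, sent cp 0 → ok
  c4: data parity 0, sent cp 0 → ok
Exactly one row (r1) and one column (c0) fail → the flipped bit is at their intersection.

row 1, column 0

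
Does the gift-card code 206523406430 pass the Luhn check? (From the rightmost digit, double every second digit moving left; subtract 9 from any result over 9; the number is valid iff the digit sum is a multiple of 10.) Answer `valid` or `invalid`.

From the right, keep odd positions and double even positions (subtract 9 from any doubled value over 9):
  doubled (positions 2,4,...): 6 3 8 4 3 4 → sum 28
  kept (positions 1,3,...): 0 4 0 3 5 0 → sum 12
Total = 40.
40 mod 10 = 0, so the number is valid.

valid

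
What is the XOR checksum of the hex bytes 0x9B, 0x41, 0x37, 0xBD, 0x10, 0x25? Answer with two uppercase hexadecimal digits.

65

XOR the bytes together:
  start with 0x9B
  0x9B ⊕ 0x41 = 0xDA
  0xDA ⊕ 0x37 = 0xED
  0xED ⊕ 0xBD = 0x50
  0x50 ⊕ 0x10 = 0x40
  0x40 ⊕ 0x25 = 0x65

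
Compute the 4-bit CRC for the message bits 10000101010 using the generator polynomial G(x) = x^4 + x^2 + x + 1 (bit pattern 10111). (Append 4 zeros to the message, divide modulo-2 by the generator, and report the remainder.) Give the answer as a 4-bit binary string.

1010

Append 4 zeros: 100001010100000. Divide by 10111 (XOR where the leading bit is 1):
  pos 0: 10000 XOR 10111 = 00111
  pos 2: 11110 XOR 10111 = 01001
  pos 3: 10011 XOR 10111 = 00100
  pos 5: 10001 XOR 10111 = 00110
  pos 7: 11000 XOR 10111 = 01111
  pos 8: 11110 XOR 10111 = 01001
  pos 9: 10010 XOR 10111 = 00101
Remainder (last 4 bits) = 1010. This is the CRC / FCS.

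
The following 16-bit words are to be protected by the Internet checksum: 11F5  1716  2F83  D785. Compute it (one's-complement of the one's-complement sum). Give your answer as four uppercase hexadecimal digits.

One's-complement addition (fold any carry out of bit 15 back into bit 0):
  0x11F5 + 0x1716 = 0x0290B
  0x290B + 0x2F83 = 0x0588E
  0x588E + 0xD785 = 0x13013 → wrap carry → 0x3014
One's-complement sum = 0x3014.
Checksum = ~0x3014 & 0xFFFF = 0xCFEB.

CFEB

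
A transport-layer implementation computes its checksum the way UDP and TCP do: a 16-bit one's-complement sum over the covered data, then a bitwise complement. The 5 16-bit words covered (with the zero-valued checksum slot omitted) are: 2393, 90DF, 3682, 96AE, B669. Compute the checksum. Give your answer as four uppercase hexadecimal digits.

One's-complement addition (fold any carry out of bit 15 back into bit 0):
  0x2393 + 0x90DF = 0x0B472
  0xB472 + 0x3682 = 0x0EAF4
  0xEAF4 + 0x96AE = 0x181A2 → wrap carry → 0x81A3
  0x81A3 + 0xB669 = 0x1380C → wrap carry → 0x380D
One's-complement sum = 0x380D.
Checksum = ~0x380D & 0xFFFF = 0xC7F2.

C7F2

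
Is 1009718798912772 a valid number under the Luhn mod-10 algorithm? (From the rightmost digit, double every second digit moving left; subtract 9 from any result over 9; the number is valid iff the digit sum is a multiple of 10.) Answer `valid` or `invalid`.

invalid

From the right, keep odd positions and double even positions (subtract 9 from any doubled value over 9):
  doubled (positions 2,4,...): 5 4 9 9 7 5 0 2 → sum 41
  kept (positions 1,3,...): 2 7 1 8 7 1 9 0 → sum 35
Total = 76.
76 mod 10 = 6, so the number is invalid.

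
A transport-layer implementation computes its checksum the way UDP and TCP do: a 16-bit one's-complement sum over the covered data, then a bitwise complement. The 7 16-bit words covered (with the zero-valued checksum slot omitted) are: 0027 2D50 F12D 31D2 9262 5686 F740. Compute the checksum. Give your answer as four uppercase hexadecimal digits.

One's-complement addition (fold any carry out of bit 15 back into bit 0):
  0x0027 + 0x2D50 = 0x02D77
  0x2D77 + 0xF12D = 0x11EA4 → wrap carry → 0x1EA5
  0x1EA5 + 0x31D2 = 0x05077
  0x5077 + 0x9262 = 0x0E2D9
  0xE2D9 + 0x5686 = 0x1395F → wrap carry → 0x3960
  0x3960 + 0xF740 = 0x130A0 → wrap carry → 0x30A1
One's-complement sum = 0x30A1.
Checksum = ~0x30A1 & 0xFFFF = 0xCF5E.

CF5E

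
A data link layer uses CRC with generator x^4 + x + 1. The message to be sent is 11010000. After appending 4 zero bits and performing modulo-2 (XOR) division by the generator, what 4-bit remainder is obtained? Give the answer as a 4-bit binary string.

Append 4 zeros: 110100000000. Divide by 10011 (XOR where the leading bit is 1):
  pos 0: 11010 XOR 10011 = 01001
  pos 1: 10010 XOR 10011 = 00001
  pos 5: 10000 XOR 10011 = 00011
Remainder (last 4 bits) = 1100. This is the CRC / FCS.

1100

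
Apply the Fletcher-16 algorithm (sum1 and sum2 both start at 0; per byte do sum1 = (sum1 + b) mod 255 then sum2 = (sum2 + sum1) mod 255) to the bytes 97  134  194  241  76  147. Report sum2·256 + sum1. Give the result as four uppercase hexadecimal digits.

Running sums (mod 255):
  after byte 0 (97): sum1=97, sum2=97
  after byte 1 (134): sum1=231, sum2=73
  after byte 2 (194): sum1=170, sum2=243
  after byte 3 (241): sum1=156, sum2=144
  after byte 4 (76): sum1=232, sum2=121
  after byte 5 (147): sum1=124, sum2=245
Checksum = sum2·256 + sum1 = 245·256 + 124 = 62844 = 0xF57C.

F57C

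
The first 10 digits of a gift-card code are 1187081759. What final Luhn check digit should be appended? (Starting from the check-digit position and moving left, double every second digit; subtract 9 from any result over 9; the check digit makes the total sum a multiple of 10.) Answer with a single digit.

Partial digits right→left: 9 5 7 1 8 0 7 8 1 1
Double every second digit counting from the check-digit position (so the 1st, 3rd, 5th, ... of the partial from the right).
  doubled (with −9 where >9): 9 5 7 5 2 → sum 28
  kept as-is: 5 1 0 8 1 → sum 15
Total = 28 + 15 = 43.
Check digit = (10 − (43 mod 10)) mod 10 = 7.

7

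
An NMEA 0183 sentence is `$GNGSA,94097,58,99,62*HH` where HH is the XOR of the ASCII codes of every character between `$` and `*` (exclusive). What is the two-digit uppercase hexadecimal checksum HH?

66

XOR the ASCII codes of the payload characters:
  'G' = 0x47 → acc = 0x47
  'N' = 0x4E → acc = 0x09
  'G' = 0x47 → acc = 0x4E
  'S' = 0x53 → acc = 0x1D
  'A' = 0x41 → acc = 0x5C
  ',' = 0x2C → acc = 0x70
  '9' = 0x39 → acc = 0x49
  '4' = 0x34 → acc = 0x7D
  '0' = 0x30 → acc = 0x4D
  '9' = 0x39 → acc = 0x74
  '7' = 0x37 → acc = 0x43
  ',' = 0x2C → acc = 0x6F
  '5' = 0x35 → acc = 0x5A
  '8' = 0x38 → acc = 0x62
  ',' = 0x2C → acc = 0x4E
  '9' = 0x39 → acc = 0x77
  '9' = 0x39 → acc = 0x4E
  ',' = 0x2C → acc = 0x62
  '6' = 0x36 → acc = 0x54
  '2' = 0x32 → acc = 0x66
Checksum = 0x66.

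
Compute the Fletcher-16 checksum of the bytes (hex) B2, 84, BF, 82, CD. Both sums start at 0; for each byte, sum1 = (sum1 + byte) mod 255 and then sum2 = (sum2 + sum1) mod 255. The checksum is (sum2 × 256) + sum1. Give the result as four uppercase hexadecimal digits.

A147

Running sums (mod 255):
  after byte 0 (B2): sum1=178, sum2=178
  after byte 1 (84): sum1=55, sum2=233
  after byte 2 (BF): sum1=246, sum2=224
  after byte 3 (82): sum1=121, sum2=90
  after byte 4 (CD): sum1=71, sum2=161
Checksum = sum2·256 + sum1 = 161·256 + 71 = 41287 = 0xA147.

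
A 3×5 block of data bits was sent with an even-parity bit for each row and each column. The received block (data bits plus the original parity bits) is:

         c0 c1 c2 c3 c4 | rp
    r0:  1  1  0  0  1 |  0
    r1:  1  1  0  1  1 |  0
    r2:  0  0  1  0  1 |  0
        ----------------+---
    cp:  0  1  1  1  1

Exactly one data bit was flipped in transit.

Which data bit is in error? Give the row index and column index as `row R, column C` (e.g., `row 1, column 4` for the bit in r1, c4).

row 0, column 1

Recompute each row's even parity and compare to rp:
  r0: data parity 1, sent rp 0 → mismatch
  r1: data parity 0, sent rp 0 → ok
  r2: data parity 0, sent rp 0 → ok
Recompute each column's even parity and compare to cp:
  c0: data parity 0, sent cp 0 → ok
  c1: data parity 0, sent cp 1 → mismatch
  c2: data parity 1, sent cp 1 → ok
  c3: data parity 1, sent cp 1 → ok
  c4: data parity 1, sent cp 1 → ok
Exactly one row (r0) and one column (c1) fail → the flipped bit is at their intersection.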